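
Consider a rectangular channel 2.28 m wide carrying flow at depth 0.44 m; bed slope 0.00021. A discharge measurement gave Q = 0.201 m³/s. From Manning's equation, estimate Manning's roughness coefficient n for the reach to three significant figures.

A = b·y = 2.28 × 0.44 = 1.003 m²
P = b + 2y = 2.28 + 2×0.44 = 3.160 m
R = A/P = 1.003/3.160 = 0.3175 m
n = (1/Q)·A·R^(2/3)·S^(1/2) = (1/0.201) × 1.003 × 0.4654 × 0.01449 = 0.03366

0.0337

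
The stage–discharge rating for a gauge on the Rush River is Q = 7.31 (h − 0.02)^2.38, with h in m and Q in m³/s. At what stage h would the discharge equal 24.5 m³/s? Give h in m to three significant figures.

1.68 m

h − h₀ = (Q/C)^(1/b) = (24.5/7.31)^(1/2.38) = 1.662 m
h = 0.02 + 1.662 = 1.682 m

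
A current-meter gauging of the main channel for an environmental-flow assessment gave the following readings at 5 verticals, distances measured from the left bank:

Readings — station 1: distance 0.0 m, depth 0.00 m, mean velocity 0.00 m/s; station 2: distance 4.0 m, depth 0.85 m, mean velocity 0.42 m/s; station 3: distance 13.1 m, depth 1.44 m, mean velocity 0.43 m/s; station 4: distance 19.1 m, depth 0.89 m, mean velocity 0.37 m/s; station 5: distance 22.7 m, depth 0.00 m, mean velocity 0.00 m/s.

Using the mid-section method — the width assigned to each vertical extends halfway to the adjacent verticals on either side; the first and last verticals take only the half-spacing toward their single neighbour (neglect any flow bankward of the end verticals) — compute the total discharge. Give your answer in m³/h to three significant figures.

w_2 = (13.1 − 0.0)/2 = 6.55 m; q_2 = 0.42 × 0.85 × 6.55 = 2.338 m³/s
w_3 = (19.1 − 4.0)/2 = 7.55 m; q_3 = 0.43 × 1.44 × 7.55 = 4.675 m³/s
w_4 = (22.7 − 13.1)/2 = 4.8 m; q_4 = 0.37 × 0.89 × 4.8 = 1.581 m³/s
Stations 1, 5 contribute zero (depth or velocity is 0).
Q = Σ qᵢ = 8.594 m³/s
= 8.594 × 3600 = 30940 m³/h

30900 m³/h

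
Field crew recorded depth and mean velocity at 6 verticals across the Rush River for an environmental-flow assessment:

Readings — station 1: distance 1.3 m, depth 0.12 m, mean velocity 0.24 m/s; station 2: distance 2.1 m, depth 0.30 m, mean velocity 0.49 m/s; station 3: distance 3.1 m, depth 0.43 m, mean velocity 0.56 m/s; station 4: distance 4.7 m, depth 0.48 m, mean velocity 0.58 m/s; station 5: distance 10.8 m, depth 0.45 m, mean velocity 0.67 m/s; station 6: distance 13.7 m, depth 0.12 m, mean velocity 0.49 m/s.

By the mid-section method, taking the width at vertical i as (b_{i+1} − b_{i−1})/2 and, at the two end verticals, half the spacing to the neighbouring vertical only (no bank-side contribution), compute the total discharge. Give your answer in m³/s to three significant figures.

w_1 = (2.1 − 1.3)/2 = 0.4 m; q_1 = 0.24 × 0.12 × 0.4 = 0.01152 m³/s
w_2 = (3.1 − 1.3)/2 = 0.9 m; q_2 = 0.49 × 0.30 × 0.9 = 0.1323 m³/s
w_3 = (4.7 − 2.1)/2 = 1.3 m; q_3 = 0.56 × 0.43 × 1.3 = 0.3130 m³/s
w_4 = (10.8 − 3.1)/2 = 3.85 m; q_4 = 0.58 × 0.48 × 3.85 = 1.072 m³/s
w_5 = (13.7 − 4.7)/2 = 4.5 m; q_5 = 0.67 × 0.45 × 4.5 = 1.357 m³/s
w_6 = (13.7 − 10.8)/2 = 1.45 m; q_6 = 0.49 × 0.12 × 1.45 = 0.08526 m³/s
Q = Σ qᵢ = 2.971 m³/s

2.97 m³/s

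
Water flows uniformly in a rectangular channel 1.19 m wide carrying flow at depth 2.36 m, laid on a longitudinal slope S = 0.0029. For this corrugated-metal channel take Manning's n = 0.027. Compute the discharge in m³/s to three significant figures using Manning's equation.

3.41 m³/s

A = b·y = 1.19 × 2.36 = 2.808 m²
P = b + 2y = 1.19 + 2×2.36 = 5.910 m
R = A/P = 2.808/5.910 = 0.4752 m
Q = (1/n)·A·R^(2/3)·S^(1/2) = (1/0.027) × 2.808 × 0.4752^(2/3) × 0.0029^(1/2) = 3.411 m³/s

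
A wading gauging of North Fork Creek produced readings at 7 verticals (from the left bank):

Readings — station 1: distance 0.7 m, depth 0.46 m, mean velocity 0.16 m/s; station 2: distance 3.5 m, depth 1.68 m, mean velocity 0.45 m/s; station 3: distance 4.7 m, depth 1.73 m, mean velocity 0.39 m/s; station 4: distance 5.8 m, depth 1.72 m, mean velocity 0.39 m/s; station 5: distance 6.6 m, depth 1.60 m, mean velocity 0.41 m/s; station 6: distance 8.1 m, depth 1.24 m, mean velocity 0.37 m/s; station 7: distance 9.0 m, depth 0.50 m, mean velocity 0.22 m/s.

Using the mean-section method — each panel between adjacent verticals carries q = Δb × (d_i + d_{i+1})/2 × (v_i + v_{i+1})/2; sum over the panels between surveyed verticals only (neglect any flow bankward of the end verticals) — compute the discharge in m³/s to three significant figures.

Panel 1-2: Δb = 2.8 m, d̄ = (0.46+1.68)/2 = 1.07, v̄ = (0.16+0.45)/2 = 0.305 → q = 2.8×1.07×0.305 = 0.9138 m³/s
Panel 2-3: Δb = 1.2 m, d̄ = (1.68+1.73)/2 = 1.705, v̄ = (0.45+0.39)/2 = 0.42 → q = 1.2×1.705×0.42 = 0.8593 m³/s
Panel 3-4: Δb = 1.1 m, d̄ = (1.73+1.72)/2 = 1.725, v̄ = (0.39+0.39)/2 = 0.39 → q = 1.1×1.725×0.39 = 0.7400 m³/s
Panel 4-5: Δb = 0.8 m, d̄ = (1.72+1.60)/2 = 1.66, v̄ = (0.39+0.41)/2 = 0.4 → q = 0.8×1.66×0.4 = 0.5312 m³/s
Panel 5-6: Δb = 1.5 m, d̄ = (1.60+1.24)/2 = 1.42, v̄ = (0.41+0.37)/2 = 0.39 → q = 1.5×1.42×0.39 = 0.8307 m³/s
Panel 6-7: Δb = 0.9 m, d̄ = (1.24+0.50)/2 = 0.87, v̄ = (0.37+0.22)/2 = 0.295 → q = 0.9×0.87×0.295 = 0.2310 m³/s
Q = Σ q = 4.106 m³/s

4.11 m³/s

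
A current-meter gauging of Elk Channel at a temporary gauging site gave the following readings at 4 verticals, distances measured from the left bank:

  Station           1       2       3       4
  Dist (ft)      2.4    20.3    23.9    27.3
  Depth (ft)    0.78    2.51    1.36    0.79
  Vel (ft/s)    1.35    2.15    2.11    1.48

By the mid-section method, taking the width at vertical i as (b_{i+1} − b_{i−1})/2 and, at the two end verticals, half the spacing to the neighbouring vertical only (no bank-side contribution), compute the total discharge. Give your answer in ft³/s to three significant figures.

w_1 = (20.3 − 2.4)/2 = 8.95 ft; q_1 = 1.35 × 0.78 × 8.95 = 9.424 ft³/s
w_2 = (23.9 − 2.4)/2 = 10.75 ft; q_2 = 2.15 × 2.51 × 10.75 = 58.01 ft³/s
w_3 = (27.3 − 20.3)/2 = 3.5 ft; q_3 = 2.11 × 1.36 × 3.5 = 10.04 ft³/s
w_4 = (27.3 − 23.9)/2 = 1.7 ft; q_4 = 1.48 × 0.79 × 1.7 = 1.988 ft³/s
Q = Σ qᵢ = 79.47 ft³/s

79.5 ft³/s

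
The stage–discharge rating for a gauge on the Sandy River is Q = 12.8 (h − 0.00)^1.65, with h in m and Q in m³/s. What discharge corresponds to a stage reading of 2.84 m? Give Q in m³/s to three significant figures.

71.6 m³/s

Q = 12.8 × (2.84 − 0.00)^1.65 = 12.8 × 2.84^1.65 = 71.64 m³/s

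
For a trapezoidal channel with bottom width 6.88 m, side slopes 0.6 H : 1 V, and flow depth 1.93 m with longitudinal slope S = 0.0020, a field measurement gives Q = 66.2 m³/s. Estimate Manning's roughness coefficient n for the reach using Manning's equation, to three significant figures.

0.0129

A = (b + z·y)·y = (6.88 + 0.6×1.93)×1.93 = 15.51 m²
P = b + 2y√(1+z²) = 6.88 + 2×1.93×√(1+0.6²) = 11.38 m
R = A/P = 15.51/11.38 = 1.363 m
n = (1/Q)·A·R^(2/3)·S^(1/2) = (1/66.2) × 15.51 × 1.229 × 0.04472 = 0.01288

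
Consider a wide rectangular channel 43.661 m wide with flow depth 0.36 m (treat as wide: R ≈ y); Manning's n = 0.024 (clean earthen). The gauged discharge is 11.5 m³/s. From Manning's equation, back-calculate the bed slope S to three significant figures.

0.00120

A = b·y = 43.661 × 0.36 = 15.72 m²
Wide channel: R ≈ y = 0.36 m
S = (Q·n / (1·A·R^(2/3)))² = (11.5×0.024 / (1×15.72×0.5061))² = 0.001204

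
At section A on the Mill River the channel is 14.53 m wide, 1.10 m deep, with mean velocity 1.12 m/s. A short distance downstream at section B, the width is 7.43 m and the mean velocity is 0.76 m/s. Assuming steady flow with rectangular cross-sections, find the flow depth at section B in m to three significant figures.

Q = A₁V₁ = (14.53×1.10) × 1.12 = 17.90 m³/s
d₂ = Q/(b₂ V₂) = 17.90/(7.43×0.76) = 3.170 m

3.17 m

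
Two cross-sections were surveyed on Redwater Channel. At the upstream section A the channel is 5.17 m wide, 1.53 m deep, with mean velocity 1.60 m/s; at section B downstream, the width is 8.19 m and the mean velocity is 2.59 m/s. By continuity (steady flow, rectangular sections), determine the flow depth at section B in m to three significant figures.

0.597 m

Q = A₁V₁ = (5.17×1.53) × 1.60 = 12.66 m³/s
d₂ = Q/(b₂ V₂) = 12.66/(8.19×2.59) = 0.5966 m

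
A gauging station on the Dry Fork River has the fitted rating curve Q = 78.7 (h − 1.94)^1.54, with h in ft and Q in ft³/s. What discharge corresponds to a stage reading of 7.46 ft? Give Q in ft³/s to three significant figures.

Q = 78.7 × (7.46 − 1.94)^1.54 = 78.7 × 5.52^1.54 = 1093 ft³/s

1090 ft³/s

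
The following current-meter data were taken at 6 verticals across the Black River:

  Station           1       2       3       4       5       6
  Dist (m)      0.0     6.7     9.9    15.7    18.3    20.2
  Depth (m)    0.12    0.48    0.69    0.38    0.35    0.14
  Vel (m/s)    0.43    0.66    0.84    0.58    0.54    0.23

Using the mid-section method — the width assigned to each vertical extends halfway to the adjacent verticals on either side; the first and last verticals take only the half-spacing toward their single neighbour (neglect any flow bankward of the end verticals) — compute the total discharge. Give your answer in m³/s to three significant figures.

w_1 = (6.7 − 0.0)/2 = 3.35 m; q_1 = 0.43 × 0.12 × 3.35 = 0.1729 m³/s
w_2 = (9.9 − 0.0)/2 = 4.95 m; q_2 = 0.66 × 0.48 × 4.95 = 1.568 m³/s
w_3 = (15.7 − 6.7)/2 = 4.5 m; q_3 = 0.84 × 0.69 × 4.5 = 2.608 m³/s
w_4 = (18.3 − 9.9)/2 = 4.2 m; q_4 = 0.58 × 0.38 × 4.2 = 0.9257 m³/s
w_5 = (20.2 − 15.7)/2 = 2.25 m; q_5 = 0.54 × 0.35 × 2.25 = 0.4253 m³/s
w_6 = (20.2 − 18.3)/2 = 0.95 m; q_6 = 0.23 × 0.14 × 0.95 = 0.03059 m³/s
Q = Σ qᵢ = 5.731 m³/s

5.73 m³/s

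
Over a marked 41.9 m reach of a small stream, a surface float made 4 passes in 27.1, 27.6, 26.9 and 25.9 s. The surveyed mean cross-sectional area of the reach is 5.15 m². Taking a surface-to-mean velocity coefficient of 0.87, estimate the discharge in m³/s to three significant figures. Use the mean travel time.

6.99 m³/s

t̄ = (27.1 + 27.6 + 26.9 + 25.9) / 4 = 26.875 s
v_surface = L / t̄ = 41.9 / 26.875 = 1.559 m/s
v_mean = 0.87 × 1.559 = 1.356 m/s
Q = A × v_mean = 5.15 × 1.356 = 6.985 m³/s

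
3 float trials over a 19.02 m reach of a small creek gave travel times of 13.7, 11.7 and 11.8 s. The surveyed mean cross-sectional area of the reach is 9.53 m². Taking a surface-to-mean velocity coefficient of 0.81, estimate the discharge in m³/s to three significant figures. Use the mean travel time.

11.8 m³/s

t̄ = (13.7 + 11.7 + 11.8) / 3 = 12.4 s
v_surface = L / t̄ = 19.02 / 12.4 = 1.534 m/s
v_mean = 0.81 × 1.534 = 1.242 m/s
Q = A × v_mean = 9.53 × 1.242 = 11.84 m³/s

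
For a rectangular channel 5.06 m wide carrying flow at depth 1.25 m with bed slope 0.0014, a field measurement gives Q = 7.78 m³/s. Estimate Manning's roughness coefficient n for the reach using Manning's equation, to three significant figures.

0.0270

A = b·y = 5.06 × 1.25 = 6.325 m²
P = b + 2y = 5.06 + 2×1.25 = 7.560 m
R = A/P = 6.325/7.560 = 0.8366 m
n = (1/Q)·A·R^(2/3)·S^(1/2) = (1/7.78) × 6.325 × 0.8879 × 0.03742 = 0.02701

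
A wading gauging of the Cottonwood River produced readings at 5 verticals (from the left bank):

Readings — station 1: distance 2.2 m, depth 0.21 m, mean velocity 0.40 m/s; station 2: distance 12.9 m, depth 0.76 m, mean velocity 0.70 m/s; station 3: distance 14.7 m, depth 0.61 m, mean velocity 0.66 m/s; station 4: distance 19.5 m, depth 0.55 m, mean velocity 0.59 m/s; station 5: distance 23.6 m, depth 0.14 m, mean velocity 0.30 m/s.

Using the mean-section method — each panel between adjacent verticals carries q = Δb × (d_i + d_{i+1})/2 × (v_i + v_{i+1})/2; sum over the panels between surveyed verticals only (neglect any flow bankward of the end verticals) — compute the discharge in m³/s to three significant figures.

Panel 1-2: Δb = 10.7 m, d̄ = (0.21+0.76)/2 = 0.485, v̄ = (0.40+0.70)/2 = 0.55 → q = 10.7×0.485×0.55 = 2.854 m³/s
Panel 2-3: Δb = 1.8 m, d̄ = (0.76+0.61)/2 = 0.685, v̄ = (0.70+0.66)/2 = 0.68 → q = 1.8×0.685×0.68 = 0.8384 m³/s
Panel 3-4: Δb = 4.8 m, d̄ = (0.61+0.55)/2 = 0.58, v̄ = (0.66+0.59)/2 = 0.625 → q = 4.8×0.58×0.625 = 1.740 m³/s
Panel 4-5: Δb = 4.1 m, d̄ = (0.55+0.14)/2 = 0.345, v̄ = (0.59+0.30)/2 = 0.445 → q = 4.1×0.345×0.445 = 0.6295 m³/s
Q = Σ q = 6.062 m³/s

6.06 m³/s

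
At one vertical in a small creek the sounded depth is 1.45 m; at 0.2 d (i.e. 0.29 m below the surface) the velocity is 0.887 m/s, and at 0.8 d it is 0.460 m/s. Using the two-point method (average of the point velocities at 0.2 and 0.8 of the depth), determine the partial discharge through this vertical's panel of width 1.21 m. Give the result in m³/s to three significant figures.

1.18 m³/s

v̄ = (0.887 + 0.460) / 2 = 0.6735 m/s
q = v̄ × d × w = 0.6735 × 1.45 × 1.21 = 1.182 m³/s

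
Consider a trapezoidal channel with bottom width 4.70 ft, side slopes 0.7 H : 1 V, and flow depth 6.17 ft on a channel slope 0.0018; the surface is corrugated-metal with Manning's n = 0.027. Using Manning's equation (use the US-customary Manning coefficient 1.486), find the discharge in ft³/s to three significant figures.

259 ft³/s

A = (b + z·y)·y = (4.70 + 0.7×6.17)×6.17 = 55.65 ft²
P = b + 2y√(1+z²) = 4.70 + 2×6.17×√(1+0.7²) = 19.76 ft
R = A/P = 55.65/19.76 = 2.816 ft
Q = (1.486/n)·A·R^(2/3)·S^(1/2) = (1.486/0.027) × 55.65 × 2.816^(2/3) × 0.0018^(1/2) = 259.1 ft³/s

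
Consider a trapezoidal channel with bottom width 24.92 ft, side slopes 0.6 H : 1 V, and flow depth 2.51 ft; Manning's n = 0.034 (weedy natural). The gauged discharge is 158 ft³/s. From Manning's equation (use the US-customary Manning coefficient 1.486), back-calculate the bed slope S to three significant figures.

A = (b + z·y)·y = (24.92 + 0.6×2.51)×2.51 = 66.33 ft²
P = b + 2y√(1+z²) = 24.92 + 2×2.51×√(1+0.6²) = 30.77 ft
R = A/P = 66.33/30.77 = 2.155 ft
S = (Q·n / (1.486·A·R^(2/3)))² = (158×0.034 / (1.486×66.33×1.669))² = 0.001067

0.00107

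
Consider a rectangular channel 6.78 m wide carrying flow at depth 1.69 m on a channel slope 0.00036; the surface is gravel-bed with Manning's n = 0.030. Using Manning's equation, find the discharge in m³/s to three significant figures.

A = b·y = 6.78 × 1.69 = 11.46 m²
P = b + 2y = 6.78 + 2×1.69 = 10.16 m
R = A/P = 11.46/10.16 = 1.128 m
Q = (1/n)·A·R^(2/3)·S^(1/2) = (1/0.030) × 11.46 × 1.128^(2/3) × 0.00036^(1/2) = 7.852 m³/s

7.85 m³/s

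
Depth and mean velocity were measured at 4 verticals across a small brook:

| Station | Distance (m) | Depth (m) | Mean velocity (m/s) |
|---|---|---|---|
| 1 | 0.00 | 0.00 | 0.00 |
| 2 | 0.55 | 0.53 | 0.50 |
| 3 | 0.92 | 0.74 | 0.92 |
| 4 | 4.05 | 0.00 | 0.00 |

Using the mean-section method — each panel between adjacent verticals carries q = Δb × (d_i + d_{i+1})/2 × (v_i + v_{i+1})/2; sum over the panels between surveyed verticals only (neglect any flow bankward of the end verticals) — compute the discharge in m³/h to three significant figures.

Panel 1-2: Δb = 0.55 m, d̄ = (0.00+0.53)/2 = 0.265, v̄ = (0.00+0.50)/2 = 0.25 → q = 0.55×0.265×0.25 = 0.03644 m³/s
Panel 2-3: Δb = 0.37 m, d̄ = (0.53+0.74)/2 = 0.635, v̄ = (0.50+0.92)/2 = 0.71 → q = 0.37×0.635×0.71 = 0.1668 m³/s
Panel 3-4: Δb = 3.13 m, d̄ = (0.74+0.00)/2 = 0.37, v̄ = (0.92+0.00)/2 = 0.46 → q = 3.13×0.37×0.46 = 0.5327 m³/s
Q = Σ q = 0.7360 m³/s
= 0.7360 × 3600 = 2650 m³/h

2650 m³/h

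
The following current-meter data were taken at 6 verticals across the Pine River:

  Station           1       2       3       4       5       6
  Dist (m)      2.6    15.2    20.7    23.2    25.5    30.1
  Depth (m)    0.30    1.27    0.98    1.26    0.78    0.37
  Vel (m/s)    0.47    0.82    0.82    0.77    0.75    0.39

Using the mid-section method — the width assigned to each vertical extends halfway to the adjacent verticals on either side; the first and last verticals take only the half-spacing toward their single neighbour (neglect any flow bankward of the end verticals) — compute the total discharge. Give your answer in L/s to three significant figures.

18200 L/s

w_1 = (15.2 − 2.6)/2 = 6.3 m; q_1 = 0.47 × 0.30 × 6.3 = 0.8883 m³/s
w_2 = (20.7 − 2.6)/2 = 9.05 m; q_2 = 0.82 × 1.27 × 9.05 = 9.425 m³/s
w_3 = (23.2 − 15.2)/2 = 4 m; q_3 = 0.82 × 0.98 × 4 = 3.214 m³/s
w_4 = (25.5 − 20.7)/2 = 2.4 m; q_4 = 0.77 × 1.26 × 2.4 = 2.328 m³/s
w_5 = (30.1 − 23.2)/2 = 3.45 m; q_5 = 0.75 × 0.78 × 3.45 = 2.018 m³/s
w_6 = (30.1 − 25.5)/2 = 2.3 m; q_6 = 0.39 × 0.37 × 2.3 = 0.3319 m³/s
Q = Σ qᵢ = 18.21 m³/s
= 18.21 × 1000 = 18210 L/s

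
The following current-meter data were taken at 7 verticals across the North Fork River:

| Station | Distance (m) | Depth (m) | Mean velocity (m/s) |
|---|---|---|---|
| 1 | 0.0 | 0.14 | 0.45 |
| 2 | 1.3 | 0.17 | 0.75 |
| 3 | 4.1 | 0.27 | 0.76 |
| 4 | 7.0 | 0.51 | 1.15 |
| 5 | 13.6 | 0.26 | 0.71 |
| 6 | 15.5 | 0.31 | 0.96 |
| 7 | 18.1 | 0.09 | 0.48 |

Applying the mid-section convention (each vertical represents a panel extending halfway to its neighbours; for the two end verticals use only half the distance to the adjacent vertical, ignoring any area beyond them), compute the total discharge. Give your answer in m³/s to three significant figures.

w_1 = (1.3 − 0.0)/2 = 0.65 m; q_1 = 0.45 × 0.14 × 0.65 = 0.04095 m³/s
w_2 = (4.1 − 0.0)/2 = 2.05 m; q_2 = 0.75 × 0.17 × 2.05 = 0.2614 m³/s
w_3 = (7.0 − 1.3)/2 = 2.85 m; q_3 = 0.76 × 0.27 × 2.85 = 0.5848 m³/s
w_4 = (13.6 − 4.1)/2 = 4.75 m; q_4 = 1.15 × 0.51 × 4.75 = 2.786 m³/s
w_5 = (15.5 − 7.0)/2 = 4.25 m; q_5 = 0.71 × 0.26 × 4.25 = 0.7846 m³/s
w_6 = (18.1 − 13.6)/2 = 2.25 m; q_6 = 0.96 × 0.31 × 2.25 = 0.6696 m³/s
w_7 = (18.1 − 15.5)/2 = 1.3 m; q_7 = 0.48 × 0.09 × 1.3 = 0.05616 m³/s
Q = Σ qᵢ = 5.183 m³/s

5.18 m³/s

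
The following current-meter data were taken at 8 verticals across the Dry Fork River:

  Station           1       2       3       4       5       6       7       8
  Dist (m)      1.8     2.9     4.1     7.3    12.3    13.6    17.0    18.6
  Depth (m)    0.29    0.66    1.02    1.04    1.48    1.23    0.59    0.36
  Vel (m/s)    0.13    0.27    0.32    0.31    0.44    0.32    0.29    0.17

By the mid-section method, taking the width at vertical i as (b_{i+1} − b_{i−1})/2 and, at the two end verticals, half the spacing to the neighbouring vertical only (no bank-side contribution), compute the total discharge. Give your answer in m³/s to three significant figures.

5.72 m³/s

w_1 = (2.9 − 1.8)/2 = 0.55 m; q_1 = 0.13 × 0.29 × 0.55 = 0.02074 m³/s
w_2 = (4.1 − 1.8)/2 = 1.15 m; q_2 = 0.27 × 0.66 × 1.15 = 0.2049 m³/s
w_3 = (7.3 − 2.9)/2 = 2.2 m; q_3 = 0.32 × 1.02 × 2.2 = 0.7181 m³/s
w_4 = (12.3 − 4.1)/2 = 4.1 m; q_4 = 0.31 × 1.04 × 4.1 = 1.322 m³/s
w_5 = (13.6 − 7.3)/2 = 3.15 m; q_5 = 0.44 × 1.48 × 3.15 = 2.051 m³/s
w_6 = (17.0 − 12.3)/2 = 2.35 m; q_6 = 0.32 × 1.23 × 2.35 = 0.9250 m³/s
w_7 = (18.6 − 13.6)/2 = 2.5 m; q_7 = 0.29 × 0.59 × 2.5 = 0.4278 m³/s
w_8 = (18.6 − 17.0)/2 = 0.8 m; q_8 = 0.17 × 0.36 × 0.8 = 0.04896 m³/s
Q = Σ qᵢ = 5.719 m³/s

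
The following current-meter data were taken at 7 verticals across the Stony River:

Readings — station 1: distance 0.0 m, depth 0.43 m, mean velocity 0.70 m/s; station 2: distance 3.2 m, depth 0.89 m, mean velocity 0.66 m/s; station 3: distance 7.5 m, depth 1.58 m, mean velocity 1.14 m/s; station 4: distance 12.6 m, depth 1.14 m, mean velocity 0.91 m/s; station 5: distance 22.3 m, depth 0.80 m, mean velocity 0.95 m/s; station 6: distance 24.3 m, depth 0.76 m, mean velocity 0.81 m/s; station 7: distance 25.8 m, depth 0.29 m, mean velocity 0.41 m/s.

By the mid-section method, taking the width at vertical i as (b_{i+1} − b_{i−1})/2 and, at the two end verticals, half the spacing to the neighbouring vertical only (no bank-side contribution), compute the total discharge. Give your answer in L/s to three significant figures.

24400 L/s

w_1 = (3.2 − 0.0)/2 = 1.6 m; q_1 = 0.70 × 0.43 × 1.6 = 0.4816 m³/s
w_2 = (7.5 − 0.0)/2 = 3.75 m; q_2 = 0.66 × 0.89 × 3.75 = 2.203 m³/s
w_3 = (12.6 − 3.2)/2 = 4.7 m; q_3 = 1.14 × 1.58 × 4.7 = 8.466 m³/s
w_4 = (22.3 − 7.5)/2 = 7.4 m; q_4 = 0.91 × 1.14 × 7.4 = 7.677 m³/s
w_5 = (24.3 − 12.6)/2 = 5.85 m; q_5 = 0.95 × 0.80 × 5.85 = 4.446 m³/s
w_6 = (25.8 − 22.3)/2 = 1.75 m; q_6 = 0.81 × 0.76 × 1.75 = 1.077 m³/s
w_7 = (25.8 − 24.3)/2 = 0.75 m; q_7 = 0.41 × 0.29 × 0.75 = 0.08918 m³/s
Q = Σ qᵢ = 24.44 m³/s
= 24.44 × 1000 = 24440 L/s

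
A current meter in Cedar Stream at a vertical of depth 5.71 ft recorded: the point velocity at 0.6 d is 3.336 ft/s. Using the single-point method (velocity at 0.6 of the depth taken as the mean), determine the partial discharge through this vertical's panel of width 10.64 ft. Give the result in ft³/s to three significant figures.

203 ft³/s

v̄ = v₀.₆ = 3.336 ft/s
q = v̄ × d × w = 3.336 × 5.71 × 10.64 = 202.7 ft³/s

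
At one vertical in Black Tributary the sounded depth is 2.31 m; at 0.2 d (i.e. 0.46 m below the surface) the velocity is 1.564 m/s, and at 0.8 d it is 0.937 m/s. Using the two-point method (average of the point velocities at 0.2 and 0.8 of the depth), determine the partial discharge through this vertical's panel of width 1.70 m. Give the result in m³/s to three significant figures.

4.91 m³/s

v̄ = (1.564 + 0.937) / 2 = 1.251 m/s
q = v̄ × d × w = 1.251 × 2.31 × 1.70 = 4.911 m³/s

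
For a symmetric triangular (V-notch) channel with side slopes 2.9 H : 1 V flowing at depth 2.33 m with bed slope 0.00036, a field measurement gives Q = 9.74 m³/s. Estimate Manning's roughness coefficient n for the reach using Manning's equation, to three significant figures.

0.0327

A = z·y² = 2.9×2.33² = 15.74 m²
P = 2y√(1+z²) = 2×2.33×√(1+2.9²) = 14.29 m
R = A/P = 15.74/14.29 = 1.101 m
n = (1/Q)·A·R^(2/3)·S^(1/2) = (1/9.74) × 15.74 × 1.066 × 0.01897 = 0.03271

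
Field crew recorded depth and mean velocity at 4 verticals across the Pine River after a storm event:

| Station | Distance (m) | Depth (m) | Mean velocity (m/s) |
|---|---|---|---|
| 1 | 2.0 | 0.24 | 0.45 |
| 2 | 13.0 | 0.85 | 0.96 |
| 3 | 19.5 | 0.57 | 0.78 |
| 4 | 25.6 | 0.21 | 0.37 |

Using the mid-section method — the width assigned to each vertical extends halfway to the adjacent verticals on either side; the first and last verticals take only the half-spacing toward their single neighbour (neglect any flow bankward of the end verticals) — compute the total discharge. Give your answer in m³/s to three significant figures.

w_1 = (13.0 − 2.0)/2 = 5.5 m; q_1 = 0.45 × 0.24 × 5.5 = 0.5940 m³/s
w_2 = (19.5 − 2.0)/2 = 8.75 m; q_2 = 0.96 × 0.85 × 8.75 = 7.140 m³/s
w_3 = (25.6 − 13.0)/2 = 6.3 m; q_3 = 0.78 × 0.57 × 6.3 = 2.801 m³/s
w_4 = (25.6 − 19.5)/2 = 3.05 m; q_4 = 0.37 × 0.21 × 3.05 = 0.2370 m³/s
Q = Σ qᵢ = 10.77 m³/s

10.8 m³/s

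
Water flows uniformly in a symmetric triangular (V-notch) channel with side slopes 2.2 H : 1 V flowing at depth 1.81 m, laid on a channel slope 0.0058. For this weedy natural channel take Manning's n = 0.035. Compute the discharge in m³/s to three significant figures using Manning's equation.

13.8 m³/s

A = z·y² = 2.2×1.81² = 7.207 m²
P = 2y√(1+z²) = 2×1.81×√(1+2.2²) = 8.748 m
R = A/P = 7.207/8.748 = 0.8239 m
Q = (1/n)·A·R^(2/3)·S^(1/2) = (1/0.035) × 7.207 × 0.8239^(2/3) × 0.0058^(1/2) = 13.78 m³/s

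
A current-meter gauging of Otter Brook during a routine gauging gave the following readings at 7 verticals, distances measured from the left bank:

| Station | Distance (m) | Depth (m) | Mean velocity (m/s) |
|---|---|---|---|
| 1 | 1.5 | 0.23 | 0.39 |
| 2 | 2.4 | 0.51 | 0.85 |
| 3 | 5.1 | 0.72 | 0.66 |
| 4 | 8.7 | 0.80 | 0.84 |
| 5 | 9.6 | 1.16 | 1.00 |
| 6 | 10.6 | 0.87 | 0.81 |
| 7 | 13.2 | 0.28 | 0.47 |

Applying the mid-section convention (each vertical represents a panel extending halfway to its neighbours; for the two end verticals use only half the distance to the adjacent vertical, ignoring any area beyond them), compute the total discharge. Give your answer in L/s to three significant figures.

6370 L/s

w_1 = (2.4 − 1.5)/2 = 0.45 m; q_1 = 0.39 × 0.23 × 0.45 = 0.04037 m³/s
w_2 = (5.1 − 1.5)/2 = 1.8 m; q_2 = 0.85 × 0.51 × 1.8 = 0.7803 m³/s
w_3 = (8.7 − 2.4)/2 = 3.15 m; q_3 = 0.66 × 0.72 × 3.15 = 1.497 m³/s
w_4 = (9.6 − 5.1)/2 = 2.25 m; q_4 = 0.84 × 0.80 × 2.25 = 1.512 m³/s
w_5 = (10.6 − 8.7)/2 = 0.95 m; q_5 = 1.00 × 1.16 × 0.95 = 1.102 m³/s
w_6 = (13.2 − 9.6)/2 = 1.8 m; q_6 = 0.81 × 0.87 × 1.8 = 1.268 m³/s
w_7 = (13.2 − 10.6)/2 = 1.3 m; q_7 = 0.47 × 0.28 × 1.3 = 0.1711 m³/s
Q = Σ qᵢ = 6.371 m³/s
= 6.371 × 1000 = 6371 L/s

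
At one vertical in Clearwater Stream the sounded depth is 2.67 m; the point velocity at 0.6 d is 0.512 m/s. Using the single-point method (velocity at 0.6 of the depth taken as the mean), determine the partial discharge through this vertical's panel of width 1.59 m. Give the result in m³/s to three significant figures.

v̄ = v₀.₆ = 0.512 m/s
q = v̄ × d × w = 0.5120 × 2.67 × 1.59 = 2.174 m³/s

2.17 m³/s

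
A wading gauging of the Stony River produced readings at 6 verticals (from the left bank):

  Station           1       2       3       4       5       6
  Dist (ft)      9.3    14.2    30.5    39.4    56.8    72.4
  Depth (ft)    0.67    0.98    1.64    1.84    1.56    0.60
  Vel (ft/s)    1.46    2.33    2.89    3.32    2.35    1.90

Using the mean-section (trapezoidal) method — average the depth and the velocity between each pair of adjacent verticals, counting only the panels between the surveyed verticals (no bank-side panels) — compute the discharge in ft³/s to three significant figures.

Panel 1-2: Δb = 4.9 ft, d̄ = (0.67+0.98)/2 = 0.825, v̄ = (1.46+2.33)/2 = 1.895 → q = 4.9×0.825×1.895 = 7.661 ft³/s
Panel 2-3: Δb = 16.3 ft, d̄ = (0.98+1.64)/2 = 1.31, v̄ = (2.33+2.89)/2 = 2.61 → q = 16.3×1.31×2.61 = 55.73 ft³/s
Panel 3-4: Δb = 8.9 ft, d̄ = (1.64+1.84)/2 = 1.74, v̄ = (2.89+3.32)/2 = 3.105 → q = 8.9×1.74×3.105 = 48.08 ft³/s
Panel 4-5: Δb = 17.4 ft, d̄ = (1.84+1.56)/2 = 1.7, v̄ = (3.32+2.35)/2 = 2.835 → q = 17.4×1.7×2.835 = 83.86 ft³/s
Panel 5-6: Δb = 15.6 ft, d̄ = (1.56+0.60)/2 = 1.08, v̄ = (2.35+1.90)/2 = 2.125 → q = 15.6×1.08×2.125 = 35.80 ft³/s
Q = Σ q = 231.1 ft³/s

231 ft³/s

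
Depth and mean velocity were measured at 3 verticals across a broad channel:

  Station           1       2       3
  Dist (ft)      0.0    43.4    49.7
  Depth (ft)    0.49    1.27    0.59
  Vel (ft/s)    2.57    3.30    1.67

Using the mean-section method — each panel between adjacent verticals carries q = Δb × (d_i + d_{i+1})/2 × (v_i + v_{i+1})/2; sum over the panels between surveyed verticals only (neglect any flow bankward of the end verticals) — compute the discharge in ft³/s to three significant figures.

Panel 1-2: Δb = 43.4 ft, d̄ = (0.49+1.27)/2 = 0.88, v̄ = (2.57+3.30)/2 = 2.935 → q = 43.4×0.88×2.935 = 112.1 ft³/s
Panel 2-3: Δb = 6.3 ft, d̄ = (1.27+0.59)/2 = 0.93, v̄ = (3.30+1.67)/2 = 2.485 → q = 6.3×0.93×2.485 = 14.56 ft³/s
Q = Σ q = 126.7 ft³/s

127 ft³/s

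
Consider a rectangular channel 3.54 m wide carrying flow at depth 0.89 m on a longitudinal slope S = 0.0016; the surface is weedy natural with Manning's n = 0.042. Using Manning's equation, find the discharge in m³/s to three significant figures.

A = b·y = 3.54 × 0.89 = 3.151 m²
P = b + 2y = 3.54 + 2×0.89 = 5.320 m
R = A/P = 3.151/5.320 = 0.5922 m
Q = (1/n)·A·R^(2/3)·S^(1/2) = (1/0.042) × 3.151 × 0.5922^(2/3) × 0.0016^(1/2) = 2.116 m³/s

2.12 m³/s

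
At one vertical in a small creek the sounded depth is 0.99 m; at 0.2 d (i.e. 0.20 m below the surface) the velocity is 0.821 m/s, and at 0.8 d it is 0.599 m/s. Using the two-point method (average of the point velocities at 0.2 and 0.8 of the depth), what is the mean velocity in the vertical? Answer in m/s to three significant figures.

v̄ = (0.821 + 0.599) / 2 = 0.7100 m/s

0.710 m/s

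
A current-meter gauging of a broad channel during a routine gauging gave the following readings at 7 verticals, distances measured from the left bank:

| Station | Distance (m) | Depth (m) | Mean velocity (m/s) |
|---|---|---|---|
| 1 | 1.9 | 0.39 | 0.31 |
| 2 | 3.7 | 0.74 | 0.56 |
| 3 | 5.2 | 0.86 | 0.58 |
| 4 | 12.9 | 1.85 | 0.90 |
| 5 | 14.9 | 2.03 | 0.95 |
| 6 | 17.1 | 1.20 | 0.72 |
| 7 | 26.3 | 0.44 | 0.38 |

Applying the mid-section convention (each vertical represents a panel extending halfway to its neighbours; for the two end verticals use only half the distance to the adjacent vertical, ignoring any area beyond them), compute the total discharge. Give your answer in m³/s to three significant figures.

20.9 m³/s

w_1 = (3.7 − 1.9)/2 = 0.9 m; q_1 = 0.31 × 0.39 × 0.9 = 0.1088 m³/s
w_2 = (5.2 − 1.9)/2 = 1.65 m; q_2 = 0.56 × 0.74 × 1.65 = 0.6838 m³/s
w_3 = (12.9 − 3.7)/2 = 4.6 m; q_3 = 0.58 × 0.86 × 4.6 = 2.294 m³/s
w_4 = (14.9 − 5.2)/2 = 4.85 m; q_4 = 0.90 × 1.85 × 4.85 = 8.075 m³/s
w_5 = (17.1 − 12.9)/2 = 2.1 m; q_5 = 0.95 × 2.03 × 2.1 = 4.050 m³/s
w_6 = (26.3 − 14.9)/2 = 5.7 m; q_6 = 0.72 × 1.20 × 5.7 = 4.925 m³/s
w_7 = (26.3 − 17.1)/2 = 4.6 m; q_7 = 0.38 × 0.44 × 4.6 = 0.7691 m³/s
Q = Σ qᵢ = 20.91 m³/s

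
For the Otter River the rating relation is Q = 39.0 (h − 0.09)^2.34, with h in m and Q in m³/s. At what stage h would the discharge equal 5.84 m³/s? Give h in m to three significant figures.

0.534 m

h − h₀ = (Q/C)^(1/b) = (5.84/39.0)^(1/2.34) = 0.4442 m
h = 0.09 + 0.4442 = 0.5342 m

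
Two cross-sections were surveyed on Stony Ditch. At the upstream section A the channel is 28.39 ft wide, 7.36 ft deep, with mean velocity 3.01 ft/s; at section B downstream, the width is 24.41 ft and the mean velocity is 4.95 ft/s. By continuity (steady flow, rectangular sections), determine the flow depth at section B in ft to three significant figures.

Q = A₁V₁ = (28.39×7.36) × 3.01 = 628.9 ft³/s
d₂ = Q/(b₂ V₂) = 628.9/(24.41×4.95) = 5.205 ft

5.21 ft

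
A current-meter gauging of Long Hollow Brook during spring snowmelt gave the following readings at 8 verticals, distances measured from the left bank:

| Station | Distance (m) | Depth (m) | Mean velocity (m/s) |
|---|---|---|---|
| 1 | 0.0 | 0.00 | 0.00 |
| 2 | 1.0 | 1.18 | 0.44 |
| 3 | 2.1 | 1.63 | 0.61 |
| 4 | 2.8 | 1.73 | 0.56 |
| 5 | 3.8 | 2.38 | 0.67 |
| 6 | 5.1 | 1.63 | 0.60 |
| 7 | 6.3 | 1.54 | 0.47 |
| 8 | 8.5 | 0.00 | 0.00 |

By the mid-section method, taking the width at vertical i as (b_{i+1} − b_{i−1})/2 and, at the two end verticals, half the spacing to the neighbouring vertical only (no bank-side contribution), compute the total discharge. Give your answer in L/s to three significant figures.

6550 L/s

w_2 = (2.1 − 0.0)/2 = 1.05 m; q_2 = 0.44 × 1.18 × 1.05 = 0.5452 m³/s
w_3 = (2.8 − 1.0)/2 = 0.9 m; q_3 = 0.61 × 1.63 × 0.9 = 0.8949 m³/s
w_4 = (3.8 − 2.1)/2 = 0.85 m; q_4 = 0.56 × 1.73 × 0.85 = 0.8235 m³/s
w_5 = (5.1 − 2.8)/2 = 1.15 m; q_5 = 0.67 × 2.38 × 1.15 = 1.834 m³/s
w_6 = (6.3 − 3.8)/2 = 1.25 m; q_6 = 0.60 × 1.63 × 1.25 = 1.223 m³/s
w_7 = (8.5 − 5.1)/2 = 1.7 m; q_7 = 0.47 × 1.54 × 1.7 = 1.230 m³/s
Stations 1, 8 contribute zero (depth or velocity is 0).
Q = Σ qᵢ = 6.550 m³/s
= 6.550 × 1000 = 6550 L/s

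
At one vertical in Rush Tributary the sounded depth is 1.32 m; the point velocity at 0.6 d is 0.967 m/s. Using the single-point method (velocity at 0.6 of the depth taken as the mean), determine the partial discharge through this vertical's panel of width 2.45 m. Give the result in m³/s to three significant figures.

3.13 m³/s

v̄ = v₀.₆ = 0.967 m/s
q = v̄ × d × w = 0.9670 × 1.32 × 2.45 = 3.127 m³/s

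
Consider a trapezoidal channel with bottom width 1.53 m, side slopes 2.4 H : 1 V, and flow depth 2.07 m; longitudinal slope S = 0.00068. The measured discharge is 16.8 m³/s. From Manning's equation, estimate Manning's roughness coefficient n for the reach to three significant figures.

A = (b + z·y)·y = (1.53 + 2.4×2.07)×2.07 = 13.45 m²
P = b + 2y√(1+z²) = 1.53 + 2×2.07×√(1+2.4²) = 12.29 m
R = A/P = 13.45/12.29 = 1.094 m
n = (1/Q)·A·R^(2/3)·S^(1/2) = (1/16.8) × 13.45 × 1.062 × 0.02608 = 0.02217

0.0222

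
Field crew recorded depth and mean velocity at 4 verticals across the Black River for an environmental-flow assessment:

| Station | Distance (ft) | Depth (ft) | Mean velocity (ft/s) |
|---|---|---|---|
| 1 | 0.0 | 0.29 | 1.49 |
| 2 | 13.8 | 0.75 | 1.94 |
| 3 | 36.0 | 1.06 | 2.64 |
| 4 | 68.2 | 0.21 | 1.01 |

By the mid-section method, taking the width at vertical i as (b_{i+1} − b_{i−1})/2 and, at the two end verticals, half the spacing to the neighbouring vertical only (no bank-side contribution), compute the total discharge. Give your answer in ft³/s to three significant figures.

109 ft³/s

w_1 = (13.8 − 0.0)/2 = 6.9 ft; q_1 = 1.49 × 0.29 × 6.9 = 2.981 ft³/s
w_2 = (36.0 − 0.0)/2 = 18 ft; q_2 = 1.94 × 0.75 × 18 = 26.19 ft³/s
w_3 = (68.2 − 13.8)/2 = 27.2 ft; q_3 = 2.64 × 1.06 × 27.2 = 76.12 ft³/s
w_4 = (68.2 − 36.0)/2 = 16.1 ft; q_4 = 1.01 × 0.21 × 16.1 = 3.415 ft³/s
Q = Σ qᵢ = 108.7 ft³/s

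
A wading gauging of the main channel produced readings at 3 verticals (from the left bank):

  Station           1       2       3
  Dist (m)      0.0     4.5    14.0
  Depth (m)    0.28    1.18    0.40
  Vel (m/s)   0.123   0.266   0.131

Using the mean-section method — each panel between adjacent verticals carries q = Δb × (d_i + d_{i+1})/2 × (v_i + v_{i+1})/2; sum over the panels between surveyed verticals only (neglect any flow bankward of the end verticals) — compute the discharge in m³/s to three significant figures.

Panel 1-2: Δb = 4.5 m, d̄ = (0.28+1.18)/2 = 0.73, v̄ = (0.123+0.266)/2 = 0.1945 → q = 4.5×0.73×0.1945 = 0.6389 m³/s
Panel 2-3: Δb = 9.5 m, d̄ = (1.18+0.40)/2 = 0.79, v̄ = (0.266+0.131)/2 = 0.1985 → q = 9.5×0.79×0.1985 = 1.490 m³/s
Q = Σ q = 2.129 m³/s

2.13 m³/s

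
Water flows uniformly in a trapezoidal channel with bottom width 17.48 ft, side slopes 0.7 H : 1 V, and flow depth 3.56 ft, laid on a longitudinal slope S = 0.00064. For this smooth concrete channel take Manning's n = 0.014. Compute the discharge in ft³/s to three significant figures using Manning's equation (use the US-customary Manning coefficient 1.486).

A = (b + z·y)·y = (17.48 + 0.7×3.56)×3.56 = 71.10 ft²
P = b + 2y√(1+z²) = 17.48 + 2×3.56×√(1+0.7²) = 26.17 ft
R = A/P = 71.10/26.17 = 2.717 ft
Q = (1.486/n)·A·R^(2/3)·S^(1/2) = (1.486/0.014) × 71.10 × 2.717^(2/3) × 0.00064^(1/2) = 371.7 ft³/s

372 ft³/s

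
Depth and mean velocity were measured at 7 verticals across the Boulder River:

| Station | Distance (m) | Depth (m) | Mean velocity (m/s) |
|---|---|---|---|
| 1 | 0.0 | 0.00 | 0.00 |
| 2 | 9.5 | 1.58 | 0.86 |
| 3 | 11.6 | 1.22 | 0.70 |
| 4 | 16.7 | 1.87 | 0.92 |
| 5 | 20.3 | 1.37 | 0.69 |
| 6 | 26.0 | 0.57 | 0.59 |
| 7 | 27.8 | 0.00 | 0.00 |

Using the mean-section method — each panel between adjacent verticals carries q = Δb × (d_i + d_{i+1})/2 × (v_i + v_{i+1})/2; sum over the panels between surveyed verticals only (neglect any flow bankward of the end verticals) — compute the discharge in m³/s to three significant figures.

20.3 m³/s

Panel 1-2: Δb = 9.5 m, d̄ = (0.00+1.58)/2 = 0.79, v̄ = (0.00+0.86)/2 = 0.43 → q = 9.5×0.79×0.43 = 3.227 m³/s
Panel 2-3: Δb = 2.1 m, d̄ = (1.58+1.22)/2 = 1.4, v̄ = (0.86+0.70)/2 = 0.78 → q = 2.1×1.4×0.78 = 2.293 m³/s
Panel 3-4: Δb = 5.1 m, d̄ = (1.22+1.87)/2 = 1.545, v̄ = (0.70+0.92)/2 = 0.81 → q = 5.1×1.545×0.81 = 6.382 m³/s
Panel 4-5: Δb = 3.6 m, d̄ = (1.87+1.37)/2 = 1.62, v̄ = (0.92+0.69)/2 = 0.805 → q = 3.6×1.62×0.805 = 4.695 m³/s
Panel 5-6: Δb = 5.7 m, d̄ = (1.37+0.57)/2 = 0.97, v̄ = (0.69+0.59)/2 = 0.64 → q = 5.7×0.97×0.64 = 3.539 m³/s
Panel 6-7: Δb = 1.8 m, d̄ = (0.57+0.00)/2 = 0.285, v̄ = (0.59+0.00)/2 = 0.295 → q = 1.8×0.285×0.295 = 0.1513 m³/s
Q = Σ q = 20.29 m³/s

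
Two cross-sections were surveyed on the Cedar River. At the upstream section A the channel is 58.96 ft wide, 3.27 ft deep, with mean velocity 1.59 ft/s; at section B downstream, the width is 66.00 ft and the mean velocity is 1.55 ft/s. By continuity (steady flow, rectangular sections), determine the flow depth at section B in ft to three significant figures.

Q = A₁V₁ = (58.96×3.27) × 1.59 = 306.6 ft³/s
d₂ = Q/(b₂ V₂) = 306.6/(66.00×1.55) = 2.997 ft

3.00 ft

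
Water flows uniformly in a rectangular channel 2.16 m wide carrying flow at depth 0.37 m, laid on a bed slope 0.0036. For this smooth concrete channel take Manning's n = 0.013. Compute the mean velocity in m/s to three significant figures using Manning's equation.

A = b·y = 2.16 × 0.37 = 0.7992 m²
P = b + 2y = 2.16 + 2×0.37 = 2.900 m
R = A/P = 0.7992/2.900 = 0.2756 m
Q = (1/n)·A·R^(2/3)·S^(1/2) = (1/0.013) × 0.7992 × 0.2756^(2/3) × 0.0036^(1/2) = 1.562 m³/s
V = Q/A = 1.562/0.7992 = 1.955 m/s

1.95 m/s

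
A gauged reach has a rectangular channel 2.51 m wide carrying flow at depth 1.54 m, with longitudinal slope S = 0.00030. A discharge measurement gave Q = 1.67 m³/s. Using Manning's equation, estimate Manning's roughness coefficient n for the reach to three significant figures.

A = b·y = 2.51 × 1.54 = 3.865 m²
P = b + 2y = 2.51 + 2×1.54 = 5.590 m
R = A/P = 3.865/5.590 = 0.6915 m
n = (1/Q)·A·R^(2/3)·S^(1/2) = (1/1.67) × 3.865 × 0.7820 × 0.01732 = 0.03135

0.0313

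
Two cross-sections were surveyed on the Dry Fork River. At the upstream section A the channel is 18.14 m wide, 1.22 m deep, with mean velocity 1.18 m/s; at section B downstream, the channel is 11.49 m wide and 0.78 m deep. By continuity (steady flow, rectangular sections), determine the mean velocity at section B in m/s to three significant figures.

Q = A₁V₁ = (18.14×1.22) × 1.18 = 26.11 m³/s
A₂ = 11.49 × 0.78 = 8.962 m²
V₂ = Q/A₂ = 26.11/8.962 = 2.914 m/s

2.91 m/s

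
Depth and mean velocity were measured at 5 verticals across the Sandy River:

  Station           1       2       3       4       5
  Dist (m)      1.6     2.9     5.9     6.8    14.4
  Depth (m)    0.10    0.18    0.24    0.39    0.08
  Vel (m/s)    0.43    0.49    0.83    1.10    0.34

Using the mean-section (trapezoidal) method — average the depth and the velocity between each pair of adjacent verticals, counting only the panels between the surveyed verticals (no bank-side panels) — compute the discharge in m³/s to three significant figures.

2.06 m³/s

Panel 1-2: Δb = 1.3 m, d̄ = (0.10+0.18)/2 = 0.14, v̄ = (0.43+0.49)/2 = 0.46 → q = 1.3×0.14×0.46 = 0.08372 m³/s
Panel 2-3: Δb = 3 m, d̄ = (0.18+0.24)/2 = 0.21, v̄ = (0.49+0.83)/2 = 0.66 → q = 3×0.21×0.66 = 0.4158 m³/s
Panel 3-4: Δb = 0.9 m, d̄ = (0.24+0.39)/2 = 0.315, v̄ = (0.83+1.10)/2 = 0.965 → q = 0.9×0.315×0.965 = 0.2736 m³/s
Panel 4-5: Δb = 7.6 m, d̄ = (0.39+0.08)/2 = 0.235, v̄ = (1.10+0.34)/2 = 0.72 → q = 7.6×0.235×0.72 = 1.286 m³/s
Q = Σ q = 2.059 m³/s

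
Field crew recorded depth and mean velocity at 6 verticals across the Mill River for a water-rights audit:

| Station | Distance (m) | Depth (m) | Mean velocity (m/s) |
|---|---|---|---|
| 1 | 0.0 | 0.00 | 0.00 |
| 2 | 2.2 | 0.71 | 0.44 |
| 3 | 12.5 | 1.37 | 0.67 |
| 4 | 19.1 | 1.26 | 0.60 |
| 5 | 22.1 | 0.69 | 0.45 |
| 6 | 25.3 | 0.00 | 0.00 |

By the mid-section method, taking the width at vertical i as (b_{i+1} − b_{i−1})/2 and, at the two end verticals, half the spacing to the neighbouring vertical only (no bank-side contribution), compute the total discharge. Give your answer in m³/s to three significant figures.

w_2 = (12.5 − 0.0)/2 = 6.25 m; q_2 = 0.44 × 0.71 × 6.25 = 1.953 m³/s
w_3 = (19.1 − 2.2)/2 = 8.45 m; q_3 = 0.67 × 1.37 × 8.45 = 7.756 m³/s
w_4 = (22.1 − 12.5)/2 = 4.8 m; q_4 = 0.60 × 1.26 × 4.8 = 3.629 m³/s
w_5 = (25.3 − 19.1)/2 = 3.1 m; q_5 = 0.45 × 0.69 × 3.1 = 0.9626 m³/s
Stations 1, 6 contribute zero (depth or velocity is 0).
Q = Σ qᵢ = 14.30 m³/s

14.3 m³/s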